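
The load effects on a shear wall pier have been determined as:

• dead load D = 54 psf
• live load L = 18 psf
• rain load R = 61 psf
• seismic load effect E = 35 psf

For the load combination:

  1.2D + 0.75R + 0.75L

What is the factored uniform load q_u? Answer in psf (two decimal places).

1.2(54) + 0.75(61) + 0.75(18) = 124.05
q_u = 124.05 psf.

124.05 psf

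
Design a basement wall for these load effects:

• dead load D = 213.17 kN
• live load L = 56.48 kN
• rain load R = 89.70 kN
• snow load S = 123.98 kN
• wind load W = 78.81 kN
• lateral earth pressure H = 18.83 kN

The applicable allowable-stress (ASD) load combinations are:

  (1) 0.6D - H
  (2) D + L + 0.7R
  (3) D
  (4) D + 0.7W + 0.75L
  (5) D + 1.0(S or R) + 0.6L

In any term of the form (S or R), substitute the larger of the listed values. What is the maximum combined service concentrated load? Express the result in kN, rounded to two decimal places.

371.04 kN

(S or R) → S = 123.98 kN.
(1) 0.6(213.17) - 1.0(18.83) = 109.07
(2) 1.0(213.17) + 1.0(56.48) + 0.7(89.70) = 332.44
(3) 1.0(213.17) = 213.17
(4) 1.0(213.17) + 0.7(78.81) + 0.75(56.48) = 310.70
(5) 1.0(213.17) + 1.0(123.98) + 0.6(56.48) = 371.04
Maximum is from combination 5.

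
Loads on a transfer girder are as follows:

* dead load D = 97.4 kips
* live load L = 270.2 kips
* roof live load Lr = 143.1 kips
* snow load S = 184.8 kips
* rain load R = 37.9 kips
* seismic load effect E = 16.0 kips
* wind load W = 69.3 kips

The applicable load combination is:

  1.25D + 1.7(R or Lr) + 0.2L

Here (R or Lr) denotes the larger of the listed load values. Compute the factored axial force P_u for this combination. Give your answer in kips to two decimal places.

419.06 kips

(R or Lr) → Lr = 143.1 kips.
1.25(97.4) + 1.7(143.1) + 0.2(270.2) = 121.75 + 243.27 + 54.04 = 419.06
P_u = 419.06 kips.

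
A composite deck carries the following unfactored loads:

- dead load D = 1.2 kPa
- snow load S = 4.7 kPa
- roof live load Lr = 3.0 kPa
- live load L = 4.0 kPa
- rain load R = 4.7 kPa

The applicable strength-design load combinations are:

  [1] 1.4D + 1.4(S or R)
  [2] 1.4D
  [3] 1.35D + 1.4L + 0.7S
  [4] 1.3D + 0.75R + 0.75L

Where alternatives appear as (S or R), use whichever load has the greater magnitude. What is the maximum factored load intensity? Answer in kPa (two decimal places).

(S or R) → S = 4.7 kPa.
[1] 1.4(1.2) + 1.4(4.7) = 8.26
[2] 1.4(1.2) = 1.68
[3] 1.35(1.2) + 1.4(4.0) + 0.7(4.7) = 10.51
[4] 1.3(1.2) + 0.75(4.7) + 0.75(4.0) = 8.09
The controlling combination is 3, giving 10.51 kPa.

10.51 kPa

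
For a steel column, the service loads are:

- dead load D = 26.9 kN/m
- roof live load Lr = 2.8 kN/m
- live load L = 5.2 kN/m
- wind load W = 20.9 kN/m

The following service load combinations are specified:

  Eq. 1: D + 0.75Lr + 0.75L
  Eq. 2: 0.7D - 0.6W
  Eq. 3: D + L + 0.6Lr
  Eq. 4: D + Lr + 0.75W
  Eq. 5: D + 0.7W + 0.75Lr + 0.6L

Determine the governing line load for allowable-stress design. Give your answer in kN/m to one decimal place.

Eq. 1: 1.0(26.9) + 0.75(2.8) + 0.75(5.2) = 26.9 + 2.1 + 3.9 = 32.9
Eq. 2: 0.7(26.9) - 0.6(20.9) = 18.8 - 12.5 = 6.3
Eq. 3: 1.0(26.9) + 1.0(5.2) + 0.6(2.8) = 26.9 + 5.2 + 1.7 = 33.8
Eq. 4: 1.0(26.9) + 1.0(2.8) + 0.75(20.9) = 26.9 + 2.8 + 15.7 = 45.4
Eq. 5: 1.0(26.9) + 0.7(20.9) + 0.75(2.8) + 0.6(5.2) = 46.8
The controlling combination is 5, giving 46.8 kN/m.

46.8 kN/m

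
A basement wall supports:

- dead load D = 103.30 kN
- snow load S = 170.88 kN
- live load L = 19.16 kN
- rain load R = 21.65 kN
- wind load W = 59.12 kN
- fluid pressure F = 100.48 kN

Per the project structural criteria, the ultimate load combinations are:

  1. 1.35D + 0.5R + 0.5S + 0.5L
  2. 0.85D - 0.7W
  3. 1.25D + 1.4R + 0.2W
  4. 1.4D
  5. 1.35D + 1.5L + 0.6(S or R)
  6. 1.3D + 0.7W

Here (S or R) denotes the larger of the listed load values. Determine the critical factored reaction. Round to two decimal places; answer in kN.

270.72 kN

(S or R) → S = 170.88 kN.
1. 1.35(103.30) + 0.5(21.65) + 0.5(170.88) + 0.5(19.16) = 245.30
2. 0.85(103.30) - 0.7(59.12) = 46.42
3. 1.25(103.30) + 1.4(21.65) + 0.2(59.12) = 129.13 + 30.31 + 11.82 = 171.26
4. 1.4(103.30) = 144.62
5. 1.35(103.30) + 1.5(19.16) + 0.6(170.88) = 270.72
6. 1.3(103.30) + 0.7(59.12) = 134.29 + 41.38 = 175.67
The controlling combination is 5, giving 270.72 kN.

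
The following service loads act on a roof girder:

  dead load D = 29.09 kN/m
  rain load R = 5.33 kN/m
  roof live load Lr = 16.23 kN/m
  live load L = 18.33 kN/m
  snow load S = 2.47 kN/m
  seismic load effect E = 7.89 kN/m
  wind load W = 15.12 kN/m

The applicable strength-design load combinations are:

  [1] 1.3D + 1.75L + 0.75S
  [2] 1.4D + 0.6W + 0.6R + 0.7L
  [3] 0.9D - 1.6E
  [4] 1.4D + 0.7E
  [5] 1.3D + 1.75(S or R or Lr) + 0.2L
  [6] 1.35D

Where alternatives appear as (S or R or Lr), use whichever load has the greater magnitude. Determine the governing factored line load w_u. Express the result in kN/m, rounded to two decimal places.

71.75 kN/m

(S or R or Lr) → Lr = 16.23 kN/m.
[1] 1.3(29.09) + 1.75(18.33) + 0.75(2.47) = 37.82 + 32.08 + 1.85 = 71.75
[2] 1.4(29.09) + 0.6(15.12) + 0.6(5.33) + 0.7(18.33) = 40.73 + 9.07 + 3.20 + 12.83 = 65.83
[3] 0.9(29.09) - 1.6(7.89) = 26.18 - 12.62 = 13.56
[4] 1.4(29.09) + 0.7(7.89) = 40.73 + 5.52 = 46.25
[5] 1.3(29.09) + 1.75(16.23) + 0.2(18.33) = 37.82 + 28.40 + 3.67 = 69.89
[6] 1.35(29.09) = 39.27
Combination 1 governs: w_u = 71.75 kN/m.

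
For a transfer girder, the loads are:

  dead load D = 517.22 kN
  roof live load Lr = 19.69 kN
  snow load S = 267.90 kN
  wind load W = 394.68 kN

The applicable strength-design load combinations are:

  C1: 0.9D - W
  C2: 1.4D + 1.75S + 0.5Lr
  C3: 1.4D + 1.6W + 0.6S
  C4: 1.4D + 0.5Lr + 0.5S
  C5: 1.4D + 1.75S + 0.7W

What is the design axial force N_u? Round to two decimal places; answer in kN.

1516.34 kN

C1: 0.9(517.22) - 1.0(394.68) = 465.50 - 394.68 = 70.82
C2: 1.4(517.22) + 1.75(267.90) + 0.5(19.69) = 1202.78
C3: 1.4(517.22) + 1.6(394.68) + 0.6(267.90) = 724.11 + 631.49 + 160.74 = 1516.34
C4: 1.4(517.22) + 0.5(19.69) + 0.5(267.90) = 867.90
C5: 1.4(517.22) + 1.75(267.90) + 0.7(394.68) = 1469.21
The controlling combination is 3, giving 1516.34 kN.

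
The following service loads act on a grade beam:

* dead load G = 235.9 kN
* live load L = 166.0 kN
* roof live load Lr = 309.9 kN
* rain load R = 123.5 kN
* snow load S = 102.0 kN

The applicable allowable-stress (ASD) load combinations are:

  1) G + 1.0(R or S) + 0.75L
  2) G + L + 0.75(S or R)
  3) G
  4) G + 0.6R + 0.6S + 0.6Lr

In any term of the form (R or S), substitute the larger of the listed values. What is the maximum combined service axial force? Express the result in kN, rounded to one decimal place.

(R or S) → R = 123.5 kN; (S or R) → R = 123.5 kN.
1) 1.0(235.9) + 1.0(123.5) + 0.75(166.0) = 235.9 + 123.5 + 124.5 = 483.9
2) 1.0(235.9) + 1.0(166.0) + 0.75(123.5) = 235.9 + 166.0 + 92.6 = 494.5
3) 1.0(235.9) = 235.9
4) 1.0(235.9) + 0.6(123.5) + 0.6(102.0) + 0.6(309.9) = 235.9 + 74.1 + 61.2 + 185.9 = 557.1
The controlling combination is 4, giving 557.1 kN.

557.1 kN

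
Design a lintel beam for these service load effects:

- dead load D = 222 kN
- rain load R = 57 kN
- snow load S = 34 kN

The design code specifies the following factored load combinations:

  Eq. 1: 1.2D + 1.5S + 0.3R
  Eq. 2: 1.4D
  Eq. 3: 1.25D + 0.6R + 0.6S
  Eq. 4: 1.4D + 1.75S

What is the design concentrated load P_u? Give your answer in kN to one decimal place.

Eq. 1: 1.2(222) + 1.5(34) + 0.3(57) = 266.4 + 51.0 + 17.1 = 334.5
Eq. 2: 1.4(222) = 310.8
Eq. 3: 1.25(222) + 0.6(57) + 0.6(34) = 277.5 + 34.2 + 20.4 = 332.1
Eq. 4: 1.4(222) + 1.75(34) = 310.8 + 59.5 = 370.3
Maximum is from combination 4.

370.3 kN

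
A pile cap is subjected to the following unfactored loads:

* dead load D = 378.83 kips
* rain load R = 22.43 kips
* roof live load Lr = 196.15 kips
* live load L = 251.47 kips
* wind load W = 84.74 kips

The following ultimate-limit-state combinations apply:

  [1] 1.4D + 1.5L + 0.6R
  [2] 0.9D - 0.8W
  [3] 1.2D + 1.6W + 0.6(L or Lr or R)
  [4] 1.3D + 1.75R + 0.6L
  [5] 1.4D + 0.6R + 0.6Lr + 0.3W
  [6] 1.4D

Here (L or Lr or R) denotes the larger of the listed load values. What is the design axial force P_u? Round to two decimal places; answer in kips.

921.03 kips

(L or Lr or R) → L = 251.47 kips.
[1] 1.4(378.83) + 1.5(251.47) + 0.6(22.43) = 530.36 + 377.21 + 13.46 = 921.03
[2] 0.9(378.83) - 0.8(84.74) = 340.95 - 67.79 = 273.16
[3] 1.2(378.83) + 1.6(84.74) + 0.6(251.47) = 454.60 + 135.58 + 150.88 = 741.06
[4] 1.3(378.83) + 1.75(22.43) + 0.6(251.47) = 492.48 + 39.25 + 150.88 = 682.61
[5] 1.4(378.83) + 0.6(22.43) + 0.6(196.15) + 0.3(84.74) = 530.36 + 13.46 + 117.69 + 25.42 = 686.93
[6] 1.4(378.83) = 530.36
The controlling combination is 1, giving 921.03 kips.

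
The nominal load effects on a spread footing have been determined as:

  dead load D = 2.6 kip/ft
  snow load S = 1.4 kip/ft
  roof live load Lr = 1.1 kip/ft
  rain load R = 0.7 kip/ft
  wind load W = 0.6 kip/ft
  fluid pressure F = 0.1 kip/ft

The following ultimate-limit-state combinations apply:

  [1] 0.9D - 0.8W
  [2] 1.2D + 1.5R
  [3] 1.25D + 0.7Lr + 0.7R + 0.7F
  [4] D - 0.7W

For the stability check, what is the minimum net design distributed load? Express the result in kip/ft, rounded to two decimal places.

[1] 0.9(2.6) - 0.8(0.6) = 1.86
[2] 1.2(2.6) + 1.5(0.7) = 4.17
[3] 1.25(2.6) + 0.7(1.1) + 0.7(0.7) + 0.7(0.1) = 4.58
[4] 1.0(2.6) - 0.7(0.6) = 2.18
Combination 1 gives the minimum: 1.86 kip/ft.

1.86 kip/ft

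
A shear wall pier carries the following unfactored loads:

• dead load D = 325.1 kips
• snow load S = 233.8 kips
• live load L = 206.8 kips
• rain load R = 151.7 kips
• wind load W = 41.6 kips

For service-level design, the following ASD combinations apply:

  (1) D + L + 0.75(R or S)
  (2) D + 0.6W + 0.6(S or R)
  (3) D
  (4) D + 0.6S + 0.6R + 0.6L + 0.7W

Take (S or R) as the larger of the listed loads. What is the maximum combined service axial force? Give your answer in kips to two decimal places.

(R or S) → S = 233.8 kips; (S or R) → S = 233.8 kips.
(1) 1.0(325.1) + 1.0(206.8) + 0.75(233.8) = 325.10 + 206.80 + 175.35 = 707.25
(2) 1.0(325.1) + 0.6(41.6) + 0.6(233.8) = 325.10 + 24.96 + 140.28 = 490.34
(3) 1.0(325.1) = 325.10
(4) 1.0(325.1) + 0.6(233.8) + 0.6(151.7) + 0.6(206.8) + 0.7(41.6) = 325.10 + 140.28 + 91.02 + 124.08 + 29.12 = 709.60
Combination 4 governs: P = 709.60 kips.

709.60 kips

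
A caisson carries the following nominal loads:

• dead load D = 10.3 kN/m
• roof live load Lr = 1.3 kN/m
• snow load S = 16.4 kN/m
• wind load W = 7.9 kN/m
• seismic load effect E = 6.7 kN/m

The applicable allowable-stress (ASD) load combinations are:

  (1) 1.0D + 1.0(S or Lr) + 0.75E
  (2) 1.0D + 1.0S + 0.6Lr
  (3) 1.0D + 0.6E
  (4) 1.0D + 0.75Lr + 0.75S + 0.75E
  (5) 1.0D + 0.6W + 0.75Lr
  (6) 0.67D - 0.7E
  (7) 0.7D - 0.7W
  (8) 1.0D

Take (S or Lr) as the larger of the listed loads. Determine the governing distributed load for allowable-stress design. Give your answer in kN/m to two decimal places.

(S or Lr) → S = 16.4 kN/m.
(1) 1.0(10.3) + 1.0(16.4) + 0.75(6.7) = 10.30 + 16.40 + 5.03 = 31.73
(2) 1.0(10.3) + 1.0(16.4) + 0.6(1.3) = 10.30 + 16.40 + 0.78 = 27.48
(3) 1.0(10.3) + 0.6(6.7) = 10.30 + 4.02 = 14.32
(4) 1.0(10.3) + 0.75(1.3) + 0.75(16.4) + 0.75(6.7) = 28.60
(5) 1.0(10.3) + 0.6(7.9) + 0.75(1.3) = 10.30 + 4.74 + 0.98 = 16.02
(6) 0.67(10.3) - 0.7(6.7) = 6.90 - 4.69 = 2.21
(7) 0.7(10.3) - 0.7(7.9) = 7.21 - 5.53 = 1.68
(8) 1.0(10.3) = 10.30
Maximum is from combination 1.

31.73 kN/m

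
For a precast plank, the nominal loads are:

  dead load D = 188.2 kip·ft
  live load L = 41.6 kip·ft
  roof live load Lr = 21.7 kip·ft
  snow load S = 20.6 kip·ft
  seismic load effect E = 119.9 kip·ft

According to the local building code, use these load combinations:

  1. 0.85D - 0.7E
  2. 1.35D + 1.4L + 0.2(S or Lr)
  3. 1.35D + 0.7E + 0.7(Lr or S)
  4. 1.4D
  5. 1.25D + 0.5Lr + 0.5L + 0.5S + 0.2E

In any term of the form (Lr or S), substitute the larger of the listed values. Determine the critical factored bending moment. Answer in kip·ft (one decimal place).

(S or Lr) → Lr = 21.7 kip·ft; (Lr or S) → Lr = 21.7 kip·ft.
1. 0.85(188.2) - 0.7(119.9) = 76.0
2. 1.35(188.2) + 1.4(41.6) + 0.2(21.7) = 316.7
3. 1.35(188.2) + 0.7(119.9) + 0.7(21.7) = 254.1 + 83.9 + 15.2 = 353.2
4. 1.4(188.2) = 263.5
5. 1.25(188.2) + 0.5(21.7) + 0.5(41.6) + 0.5(20.6) + 0.2(119.9) = 301.2
Combination 3 governs: M_u = 353.2 kip·ft.

353.2 kip·ft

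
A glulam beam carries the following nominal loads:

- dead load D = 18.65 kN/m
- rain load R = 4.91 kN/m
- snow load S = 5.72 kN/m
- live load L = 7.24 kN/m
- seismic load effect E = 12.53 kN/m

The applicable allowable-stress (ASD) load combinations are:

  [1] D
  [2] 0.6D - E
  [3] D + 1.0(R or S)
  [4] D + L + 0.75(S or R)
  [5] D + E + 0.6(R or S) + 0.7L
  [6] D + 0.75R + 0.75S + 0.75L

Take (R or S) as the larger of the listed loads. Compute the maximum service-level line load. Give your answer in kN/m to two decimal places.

(R or S) → S = 5.72 kN/m; (S or R) → S = 5.72 kN/m.
[1] 1.0(18.65) = 18.65
[2] 0.6(18.65) - 1.0(12.53) = -1.34
[3] 1.0(18.65) + 1.0(5.72) = 24.37
[4] 1.0(18.65) + 1.0(7.24) + 0.75(5.72) = 30.18
[5] 1.0(18.65) + 1.0(12.53) + 0.6(5.72) + 0.7(7.24) = 39.68
[6] 1.0(18.65) + 0.75(4.91) + 0.75(5.72) + 0.75(7.24) = 32.05
Maximum is from combination 5.

39.68 kN/m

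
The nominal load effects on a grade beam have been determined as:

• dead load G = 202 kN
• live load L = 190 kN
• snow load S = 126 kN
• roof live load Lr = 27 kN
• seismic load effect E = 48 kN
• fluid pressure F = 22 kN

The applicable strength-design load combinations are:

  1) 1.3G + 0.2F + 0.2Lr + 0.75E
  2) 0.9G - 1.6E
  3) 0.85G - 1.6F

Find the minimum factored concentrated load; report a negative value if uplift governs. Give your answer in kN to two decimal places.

105.00 kN

1) 1.3(202) + 0.2(22) + 0.2(27) + 0.75(48) = 308.40
2) 0.9(202) - 1.6(48) = 105.00
3) 0.85(202) - 1.6(22) = 136.50
Combination 2 gives the minimum: 105.00 kN.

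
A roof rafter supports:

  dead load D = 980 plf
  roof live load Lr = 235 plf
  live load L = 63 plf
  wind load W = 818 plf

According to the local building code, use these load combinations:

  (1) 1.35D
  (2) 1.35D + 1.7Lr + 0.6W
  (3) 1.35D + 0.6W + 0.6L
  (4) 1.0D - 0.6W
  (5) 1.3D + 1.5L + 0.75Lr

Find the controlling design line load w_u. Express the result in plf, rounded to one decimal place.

2213.3 plf

(1) 1.35(980) = 1323.0
(2) 1.35(980) + 1.7(235) + 0.6(818) = 1323.0 + 399.5 + 490.8 = 2213.3
(3) 1.35(980) + 0.6(818) + 0.6(63) = 1323.0 + 490.8 + 37.8 = 1851.6
(4) 1.0(980) - 0.6(818) = 980.0 - 490.8 = 489.2
(5) 1.3(980) + 1.5(63) + 0.75(235) = 1274.0 + 94.5 + 176.3 = 1544.8
Maximum is from combination 2.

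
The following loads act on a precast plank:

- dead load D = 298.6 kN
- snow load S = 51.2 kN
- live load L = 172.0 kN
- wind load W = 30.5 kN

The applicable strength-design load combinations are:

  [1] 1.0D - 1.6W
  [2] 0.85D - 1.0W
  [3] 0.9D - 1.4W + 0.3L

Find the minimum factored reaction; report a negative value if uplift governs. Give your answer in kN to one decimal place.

[1] 1.0(298.6) - 1.6(30.5) = 298.6 - 48.8 = 249.8
[2] 0.85(298.6) - 1.0(30.5) = 253.8 - 30.5 = 223.3
[3] 0.9(298.6) - 1.4(30.5) + 0.3(172.0) = 268.7 - 42.7 + 51.6 = 277.6
Combination 2 gives the minimum: 223.3 kN.

223.3 kN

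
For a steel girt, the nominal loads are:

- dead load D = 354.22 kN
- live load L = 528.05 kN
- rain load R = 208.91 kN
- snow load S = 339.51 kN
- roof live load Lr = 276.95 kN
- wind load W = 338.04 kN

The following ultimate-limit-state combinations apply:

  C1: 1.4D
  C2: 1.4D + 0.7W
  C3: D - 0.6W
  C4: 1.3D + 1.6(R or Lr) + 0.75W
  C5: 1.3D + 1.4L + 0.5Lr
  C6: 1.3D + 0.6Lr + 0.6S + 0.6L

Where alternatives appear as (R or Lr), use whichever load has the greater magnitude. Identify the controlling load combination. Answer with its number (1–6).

(R or Lr) → Lr = 276.95 kN.
C1: 1.4(354.22) = 495.91
C2: 1.4(354.22) + 0.7(338.04) = 732.54
C3: 1.0(354.22) - 0.6(338.04) = 151.40
C4: 1.3(354.22) + 1.6(276.95) + 0.75(338.04) = 1157.14
C5: 1.3(354.22) + 1.4(528.05) + 0.5(276.95) = 1338.23
C6: 1.3(354.22) + 0.6(276.95) + 0.6(339.51) + 0.6(528.05) = 1147.19
The largest value is 1338.23 kN from combination 5.

Combination 5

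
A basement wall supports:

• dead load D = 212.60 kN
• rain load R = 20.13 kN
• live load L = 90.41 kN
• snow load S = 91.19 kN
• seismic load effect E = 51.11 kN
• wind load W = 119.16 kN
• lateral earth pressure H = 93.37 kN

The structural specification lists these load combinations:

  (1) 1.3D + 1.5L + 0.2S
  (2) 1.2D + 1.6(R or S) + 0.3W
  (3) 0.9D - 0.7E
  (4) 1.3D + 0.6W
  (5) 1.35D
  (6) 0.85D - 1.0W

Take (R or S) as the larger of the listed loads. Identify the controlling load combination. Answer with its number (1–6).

Combination 2

(R or S) → S = 91.19 kN.
(1) 1.3(212.60) + 1.5(90.41) + 0.2(91.19) = 430.23
(2) 1.2(212.60) + 1.6(91.19) + 0.3(119.16) = 436.77
(3) 0.9(212.60) - 0.7(51.11) = 155.56
(4) 1.3(212.60) + 0.6(119.16) = 347.88
(5) 1.35(212.60) = 287.01
(6) 0.85(212.60) - 1.0(119.16) = 61.55
The largest value is 436.77 kN from combination 2.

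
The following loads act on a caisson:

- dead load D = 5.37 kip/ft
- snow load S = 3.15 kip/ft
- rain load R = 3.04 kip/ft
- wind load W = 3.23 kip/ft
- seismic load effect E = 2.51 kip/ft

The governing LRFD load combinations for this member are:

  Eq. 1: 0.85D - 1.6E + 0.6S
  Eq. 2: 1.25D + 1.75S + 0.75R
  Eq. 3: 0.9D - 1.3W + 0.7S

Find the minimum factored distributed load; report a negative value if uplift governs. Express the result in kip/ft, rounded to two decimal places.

2.44 kip/ft

Eq. 1: 0.85(5.37) - 1.6(2.51) + 0.6(3.15) = 2.44
Eq. 2: 1.25(5.37) + 1.75(3.15) + 0.75(3.04) = 14.51
Eq. 3: 0.9(5.37) - 1.3(3.23) + 0.7(3.15) = 4.83 - 4.20 + 2.21 = 2.84
Combination 1 gives the minimum: 2.44 kip/ft.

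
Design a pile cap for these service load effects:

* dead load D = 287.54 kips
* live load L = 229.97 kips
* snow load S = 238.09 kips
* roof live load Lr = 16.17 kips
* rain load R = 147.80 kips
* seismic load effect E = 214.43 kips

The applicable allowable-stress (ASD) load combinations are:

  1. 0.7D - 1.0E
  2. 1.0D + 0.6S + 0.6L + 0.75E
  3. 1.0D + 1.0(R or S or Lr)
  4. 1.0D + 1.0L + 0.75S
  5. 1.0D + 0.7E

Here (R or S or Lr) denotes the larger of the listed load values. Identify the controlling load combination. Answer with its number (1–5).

(R or S or Lr) → S = 238.09 kips.
1. 0.7(287.54) - 1.0(214.43) = 201.28 - 214.43 = -13.15
2. 1.0(287.54) + 0.6(238.09) + 0.6(229.97) + 0.75(214.43) = 729.20
3. 1.0(287.54) + 1.0(238.09) = 287.54 + 238.09 = 525.63
4. 1.0(287.54) + 1.0(229.97) + 0.75(238.09) = 287.54 + 229.97 + 178.57 = 696.08
5. 1.0(287.54) + 0.7(214.43) = 287.54 + 150.10 = 437.64
The largest value is 729.20 kips from combination 2.

Combination 2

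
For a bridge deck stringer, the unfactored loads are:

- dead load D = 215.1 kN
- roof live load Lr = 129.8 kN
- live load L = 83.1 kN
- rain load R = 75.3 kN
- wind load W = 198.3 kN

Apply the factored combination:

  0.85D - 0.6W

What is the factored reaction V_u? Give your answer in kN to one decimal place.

63.9 kN

0.85(215.1) - 0.6(198.3) = 63.9
V_u = 63.9 kN.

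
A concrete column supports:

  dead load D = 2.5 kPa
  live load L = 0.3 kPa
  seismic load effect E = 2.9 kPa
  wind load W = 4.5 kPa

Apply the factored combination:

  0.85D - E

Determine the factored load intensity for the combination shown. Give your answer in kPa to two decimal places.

0.85(2.5) - 1.0(2.9) = -0.78
q_u = -0.78 kPa.

-0.78 kPa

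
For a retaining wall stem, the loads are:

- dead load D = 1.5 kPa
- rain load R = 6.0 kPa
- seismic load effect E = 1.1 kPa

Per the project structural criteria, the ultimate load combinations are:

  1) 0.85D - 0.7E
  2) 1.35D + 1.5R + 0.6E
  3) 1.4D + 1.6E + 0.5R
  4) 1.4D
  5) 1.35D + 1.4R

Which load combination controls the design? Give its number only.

1) 0.85(1.5) - 0.7(1.1) = 1.3 - 0.8 = 0.5
2) 1.35(1.5) + 1.5(6.0) + 0.6(1.1) = 2.0 + 9.0 + 0.7 = 11.7
3) 1.4(1.5) + 1.6(1.1) + 0.5(6.0) = 2.1 + 1.8 + 3.0 = 6.9
4) 1.4(1.5) = 2.1
5) 1.35(1.5) + 1.4(6.0) = 2.0 + 8.4 = 10.4
The largest value is 11.7 kPa from combination 2.

Combination 2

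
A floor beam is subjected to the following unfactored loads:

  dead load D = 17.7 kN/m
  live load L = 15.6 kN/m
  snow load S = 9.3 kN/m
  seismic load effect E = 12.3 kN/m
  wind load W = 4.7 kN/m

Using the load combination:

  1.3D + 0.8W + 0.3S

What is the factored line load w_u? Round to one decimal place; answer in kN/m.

1.3(17.7) + 0.8(4.7) + 0.3(9.3) = 29.6
w_u = 29.6 kN/m.

29.6 kN/m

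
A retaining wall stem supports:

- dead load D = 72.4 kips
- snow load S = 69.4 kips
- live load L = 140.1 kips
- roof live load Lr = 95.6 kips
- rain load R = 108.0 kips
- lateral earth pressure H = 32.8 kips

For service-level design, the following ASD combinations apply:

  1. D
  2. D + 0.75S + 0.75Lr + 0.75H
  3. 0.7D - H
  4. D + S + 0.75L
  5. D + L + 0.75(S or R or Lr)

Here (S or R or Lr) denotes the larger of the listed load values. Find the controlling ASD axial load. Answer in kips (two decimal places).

293.50 kips

(S or R or Lr) → R = 108.0 kips.
1. 1.0(72.4) = 72.40
2. 1.0(72.4) + 0.75(69.4) + 0.75(95.6) + 0.75(32.8) = 220.75
3. 0.7(72.4) - 1.0(32.8) = 17.88
4. 1.0(72.4) + 1.0(69.4) + 0.75(140.1) = 246.88
5. 1.0(72.4) + 1.0(140.1) + 0.75(108.0) = 293.50
Maximum is from combination 5.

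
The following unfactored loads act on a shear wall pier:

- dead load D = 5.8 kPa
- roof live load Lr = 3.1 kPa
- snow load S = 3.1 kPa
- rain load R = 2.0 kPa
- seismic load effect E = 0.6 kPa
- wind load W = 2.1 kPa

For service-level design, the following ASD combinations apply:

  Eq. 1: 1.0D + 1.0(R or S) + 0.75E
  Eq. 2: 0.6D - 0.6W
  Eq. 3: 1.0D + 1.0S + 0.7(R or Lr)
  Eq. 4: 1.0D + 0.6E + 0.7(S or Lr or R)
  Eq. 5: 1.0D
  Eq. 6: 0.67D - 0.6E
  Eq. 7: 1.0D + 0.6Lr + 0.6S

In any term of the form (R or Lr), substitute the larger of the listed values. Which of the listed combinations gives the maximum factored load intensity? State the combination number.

(R or S) → S = 3.1 kPa; (R or Lr) → Lr = 3.1 kPa; (S or Lr or R) → S = 3.1 kPa.
Eq. 1: 1.0(5.8) + 1.0(3.1) + 0.75(0.6) = 5.8 + 3.1 + 0.5 = 9.4
Eq. 2: 0.6(5.8) - 0.6(2.1) = 3.5 - 1.3 = 2.2
Eq. 3: 1.0(5.8) + 1.0(3.1) + 0.7(3.1) = 5.8 + 3.1 + 2.2 = 11.1
Eq. 4: 1.0(5.8) + 0.6(0.6) + 0.7(3.1) = 8.3
Eq. 5: 1.0(5.8) = 5.8
Eq. 6: 0.67(5.8) - 0.6(0.6) = 3.9 - 0.4 = 3.5
Eq. 7: 1.0(5.8) + 0.6(3.1) + 0.6(3.1) = 9.5
The largest value is 11.1 kPa from combination 3.

Combination 3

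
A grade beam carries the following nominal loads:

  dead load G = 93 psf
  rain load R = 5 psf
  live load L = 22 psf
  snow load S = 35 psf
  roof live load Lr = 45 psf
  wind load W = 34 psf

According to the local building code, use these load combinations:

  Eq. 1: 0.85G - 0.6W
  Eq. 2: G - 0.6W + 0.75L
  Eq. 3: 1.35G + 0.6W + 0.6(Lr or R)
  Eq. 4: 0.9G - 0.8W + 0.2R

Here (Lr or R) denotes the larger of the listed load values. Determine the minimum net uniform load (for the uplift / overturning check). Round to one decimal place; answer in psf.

(Lr or R) → Lr = 45 psf.
Eq. 1: 0.85(93) - 0.6(34) = 79.1 - 20.4 = 58.7
Eq. 2: 1.0(93) - 0.6(34) + 0.75(22) = 93.0 - 20.4 + 16.5 = 89.1
Eq. 3: 1.35(93) + 0.6(34) + 0.6(45) = 125.6 + 20.4 + 27.0 = 173.0
Eq. 4: 0.9(93) - 0.8(34) + 0.2(5) = 83.7 - 27.2 + 1.0 = 57.5
Combination 4 gives the minimum: 57.5 psf.

57.5 psf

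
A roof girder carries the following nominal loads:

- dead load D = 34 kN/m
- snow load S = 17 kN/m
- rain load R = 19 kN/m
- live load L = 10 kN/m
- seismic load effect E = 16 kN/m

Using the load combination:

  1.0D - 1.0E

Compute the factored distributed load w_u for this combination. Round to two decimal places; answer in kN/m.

18.00 kN/m

1.0(34) - 1.0(16) = 34.00 - 16.00 = 18.00
w_u = 18.00 kN/m.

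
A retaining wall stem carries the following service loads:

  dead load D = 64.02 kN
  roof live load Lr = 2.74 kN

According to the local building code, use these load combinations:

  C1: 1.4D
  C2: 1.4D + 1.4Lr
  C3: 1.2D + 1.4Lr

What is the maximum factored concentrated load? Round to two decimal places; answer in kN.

C1: 1.4(64.02) = 89.63
C2: 1.4(64.02) + 1.4(2.74) = 93.46
C3: 1.2(64.02) + 1.4(2.74) = 80.66
The controlling combination is 2, giving 93.46 kN.

93.46 kN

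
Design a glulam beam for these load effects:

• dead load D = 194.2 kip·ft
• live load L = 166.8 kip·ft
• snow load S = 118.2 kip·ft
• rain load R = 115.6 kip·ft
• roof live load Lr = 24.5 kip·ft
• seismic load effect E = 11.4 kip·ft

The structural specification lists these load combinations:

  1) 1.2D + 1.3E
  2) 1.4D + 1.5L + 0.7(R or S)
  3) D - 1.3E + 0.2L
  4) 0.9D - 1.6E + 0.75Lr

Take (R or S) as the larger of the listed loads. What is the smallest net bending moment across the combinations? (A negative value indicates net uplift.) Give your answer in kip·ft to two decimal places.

(R or S) → S = 118.2 kip·ft.
1) 1.2(194.2) + 1.3(11.4) = 233.04 + 14.82 = 247.86
2) 1.4(194.2) + 1.5(166.8) + 0.7(118.2) = 271.88 + 250.20 + 82.74 = 604.82
3) 1.0(194.2) - 1.3(11.4) + 0.2(166.8) = 194.20 - 14.82 + 33.36 = 212.74
4) 0.9(194.2) - 1.6(11.4) + 0.75(24.5) = 174.78 - 18.24 + 18.38 = 174.92
Combination 4 gives the minimum: 174.92 kip·ft.

174.92 kip·ft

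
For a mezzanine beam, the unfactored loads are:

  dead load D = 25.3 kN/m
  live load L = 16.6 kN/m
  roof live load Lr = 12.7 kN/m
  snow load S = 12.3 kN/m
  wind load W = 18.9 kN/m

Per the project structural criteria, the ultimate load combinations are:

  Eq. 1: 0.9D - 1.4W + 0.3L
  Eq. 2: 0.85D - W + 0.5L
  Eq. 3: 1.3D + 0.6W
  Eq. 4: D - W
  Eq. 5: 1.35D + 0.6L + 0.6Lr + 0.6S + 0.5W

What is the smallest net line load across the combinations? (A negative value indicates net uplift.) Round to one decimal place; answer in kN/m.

1.3 kN/m

Eq. 1: 0.9(25.3) - 1.4(18.9) + 0.3(16.6) = 1.3
Eq. 2: 0.85(25.3) - 1.0(18.9) + 0.5(16.6) = 10.9
Eq. 3: 1.3(25.3) + 0.6(18.9) = 44.2
Eq. 4: 1.0(25.3) - 1.0(18.9) = 6.4
Eq. 5: 1.35(25.3) + 0.6(16.6) + 0.6(12.7) + 0.6(12.3) + 0.5(18.9) = 68.6
Combination 1 gives the minimum: 1.3 kN/m.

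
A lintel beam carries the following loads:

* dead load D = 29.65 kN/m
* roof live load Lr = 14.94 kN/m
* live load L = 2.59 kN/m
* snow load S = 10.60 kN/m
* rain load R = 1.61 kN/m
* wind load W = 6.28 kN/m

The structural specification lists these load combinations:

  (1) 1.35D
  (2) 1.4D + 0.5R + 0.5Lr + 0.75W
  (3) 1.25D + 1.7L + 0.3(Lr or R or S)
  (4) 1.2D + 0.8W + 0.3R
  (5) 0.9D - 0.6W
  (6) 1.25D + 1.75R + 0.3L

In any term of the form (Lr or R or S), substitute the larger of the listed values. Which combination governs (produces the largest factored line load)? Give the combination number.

(Lr or R or S) → Lr = 14.94 kN/m.
(1) 1.35(29.65) = 40.03
(2) 1.4(29.65) + 0.5(1.61) + 0.5(14.94) + 0.75(6.28) = 41.51 + 0.81 + 7.47 + 4.71 = 54.50
(3) 1.25(29.65) + 1.7(2.59) + 0.3(14.94) = 45.95
(4) 1.2(29.65) + 0.8(6.28) + 0.3(1.61) = 41.09
(5) 0.9(29.65) - 0.6(6.28) = 26.69 - 3.77 = 22.92
(6) 1.25(29.65) + 1.75(1.61) + 0.3(2.59) = 37.06 + 2.82 + 0.78 = 40.66
The largest value is 54.50 kN/m from combination 2.

Combination 2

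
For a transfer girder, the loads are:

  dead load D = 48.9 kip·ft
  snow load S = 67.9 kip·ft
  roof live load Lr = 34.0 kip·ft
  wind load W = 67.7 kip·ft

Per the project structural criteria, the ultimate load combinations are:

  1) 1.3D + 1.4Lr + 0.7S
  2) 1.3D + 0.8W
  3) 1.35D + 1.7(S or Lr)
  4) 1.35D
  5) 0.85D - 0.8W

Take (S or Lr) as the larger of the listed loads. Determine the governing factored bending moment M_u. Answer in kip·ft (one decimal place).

(S or Lr) → S = 67.9 kip·ft.
1) 1.3(48.9) + 1.4(34.0) + 0.7(67.9) = 158.7
2) 1.3(48.9) + 0.8(67.7) = 117.7
3) 1.35(48.9) + 1.7(67.9) = 181.4
4) 1.35(48.9) = 66.0
5) 0.85(48.9) - 0.8(67.7) = -12.6
Maximum is from combination 3.

181.4 kip·ft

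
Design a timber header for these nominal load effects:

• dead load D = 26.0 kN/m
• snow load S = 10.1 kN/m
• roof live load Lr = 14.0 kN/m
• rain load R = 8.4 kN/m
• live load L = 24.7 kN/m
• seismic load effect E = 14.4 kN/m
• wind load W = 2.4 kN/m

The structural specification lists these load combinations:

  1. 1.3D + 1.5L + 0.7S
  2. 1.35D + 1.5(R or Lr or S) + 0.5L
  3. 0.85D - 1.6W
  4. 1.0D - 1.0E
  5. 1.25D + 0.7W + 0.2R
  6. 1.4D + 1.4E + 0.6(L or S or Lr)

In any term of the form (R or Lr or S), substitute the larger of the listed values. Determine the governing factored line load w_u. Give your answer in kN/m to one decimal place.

77.9 kN/m

(R or Lr or S) → Lr = 14.0 kN/m; (L or S or Lr) → L = 24.7 kN/m.
1. 1.3(26.0) + 1.5(24.7) + 0.7(10.1) = 77.9
2. 1.35(26.0) + 1.5(14.0) + 0.5(24.7) = 68.5
3. 0.85(26.0) - 1.6(2.4) = 18.3
4. 1.0(26.0) - 1.0(14.4) = 11.6
5. 1.25(26.0) + 0.7(2.4) + 0.2(8.4) = 35.9
6. 1.4(26.0) + 1.4(14.4) + 0.6(24.7) = 71.4
Maximum is from combination 1.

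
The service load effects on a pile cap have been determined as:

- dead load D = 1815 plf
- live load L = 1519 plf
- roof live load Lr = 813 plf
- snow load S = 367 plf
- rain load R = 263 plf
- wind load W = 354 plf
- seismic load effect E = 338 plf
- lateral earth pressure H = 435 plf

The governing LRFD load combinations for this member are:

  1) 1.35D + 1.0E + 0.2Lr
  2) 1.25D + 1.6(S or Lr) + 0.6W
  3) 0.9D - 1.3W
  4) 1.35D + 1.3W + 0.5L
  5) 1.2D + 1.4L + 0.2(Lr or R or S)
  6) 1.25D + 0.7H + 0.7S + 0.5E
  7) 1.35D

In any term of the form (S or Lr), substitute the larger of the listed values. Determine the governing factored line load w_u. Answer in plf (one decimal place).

4467.2 plf

(S or Lr) → Lr = 813 plf; (Lr or R or S) → Lr = 813 plf.
1) 1.35(1815) + 1.0(338) + 0.2(813) = 2450.3 + 338.0 + 162.6 = 2950.9
2) 1.25(1815) + 1.6(813) + 0.6(354) = 2268.8 + 1300.8 + 212.4 = 3782.0
3) 0.9(1815) - 1.3(354) = 1633.5 - 460.2 = 1173.3
4) 1.35(1815) + 1.3(354) + 0.5(1519) = 2450.3 + 460.2 + 759.5 = 3670.0
5) 1.2(1815) + 1.4(1519) + 0.2(813) = 2178.0 + 2126.6 + 162.6 = 4467.2
6) 1.25(1815) + 0.7(435) + 0.7(367) + 0.5(338) = 2268.8 + 304.5 + 256.9 + 169.0 = 2999.2
7) 1.35(1815) = 2450.3
Maximum is from combination 5.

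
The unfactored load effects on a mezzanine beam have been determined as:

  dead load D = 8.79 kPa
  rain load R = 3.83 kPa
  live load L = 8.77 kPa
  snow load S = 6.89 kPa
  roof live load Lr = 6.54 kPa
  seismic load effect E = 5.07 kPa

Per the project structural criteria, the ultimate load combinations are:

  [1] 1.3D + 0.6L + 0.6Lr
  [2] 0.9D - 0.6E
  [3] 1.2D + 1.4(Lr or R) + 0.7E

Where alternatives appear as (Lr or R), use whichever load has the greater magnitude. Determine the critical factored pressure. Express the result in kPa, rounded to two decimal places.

(Lr or R) → Lr = 6.54 kPa.
[1] 1.3(8.79) + 0.6(8.77) + 0.6(6.54) = 11.43 + 5.26 + 3.92 = 20.61
[2] 0.9(8.79) - 0.6(5.07) = 7.91 - 3.04 = 4.87
[3] 1.2(8.79) + 1.4(6.54) + 0.7(5.07) = 23.25
The controlling combination is 3, giving 23.25 kPa.

23.25 kPa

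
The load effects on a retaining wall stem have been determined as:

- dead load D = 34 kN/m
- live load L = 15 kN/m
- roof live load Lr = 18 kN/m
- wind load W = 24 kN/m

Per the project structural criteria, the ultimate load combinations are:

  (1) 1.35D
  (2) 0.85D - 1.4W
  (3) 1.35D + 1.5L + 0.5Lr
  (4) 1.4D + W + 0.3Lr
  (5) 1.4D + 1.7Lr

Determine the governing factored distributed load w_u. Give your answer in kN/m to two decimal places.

(1) 1.35(34) = 45.90
(2) 0.85(34) - 1.4(24) = 28.90 - 33.60 = -4.70
(3) 1.35(34) + 1.5(15) + 0.5(18) = 45.90 + 22.50 + 9.00 = 77.40
(4) 1.4(34) + 1.0(24) + 0.3(18) = 47.60 + 24.00 + 5.40 = 77.00
(5) 1.4(34) + 1.7(18) = 47.60 + 30.60 = 78.20
Combination 5 governs: w_u = 78.20 kN/m.

78.20 kN/m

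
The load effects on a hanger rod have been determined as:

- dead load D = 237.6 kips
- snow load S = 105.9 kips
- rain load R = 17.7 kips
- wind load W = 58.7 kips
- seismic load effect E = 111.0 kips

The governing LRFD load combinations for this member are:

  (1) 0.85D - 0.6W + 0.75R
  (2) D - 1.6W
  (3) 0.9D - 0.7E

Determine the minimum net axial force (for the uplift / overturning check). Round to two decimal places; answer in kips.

(1) 0.85(237.6) - 0.6(58.7) + 0.75(17.7) = 201.96 - 35.22 + 13.28 = 180.02
(2) 1.0(237.6) - 1.6(58.7) = 237.60 - 93.92 = 143.68
(3) 0.9(237.6) - 0.7(111.0) = 213.84 - 77.70 = 136.14
Combination 3 gives the minimum: 136.14 kips.

136.14 kips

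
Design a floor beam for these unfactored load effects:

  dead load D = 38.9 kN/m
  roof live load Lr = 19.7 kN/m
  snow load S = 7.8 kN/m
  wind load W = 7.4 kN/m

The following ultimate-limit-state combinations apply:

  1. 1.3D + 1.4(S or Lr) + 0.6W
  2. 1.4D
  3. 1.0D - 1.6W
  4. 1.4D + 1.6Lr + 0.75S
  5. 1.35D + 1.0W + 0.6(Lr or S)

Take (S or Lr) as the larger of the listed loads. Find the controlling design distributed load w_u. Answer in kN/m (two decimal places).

91.83 kN/m

(S or Lr) → Lr = 19.7 kN/m; (Lr or S) → Lr = 19.7 kN/m.
1. 1.3(38.9) + 1.4(19.7) + 0.6(7.4) = 82.59
2. 1.4(38.9) = 54.46
3. 1.0(38.9) - 1.6(7.4) = 27.06
4. 1.4(38.9) + 1.6(19.7) + 0.75(7.8) = 91.83
5. 1.35(38.9) + 1.0(7.4) + 0.6(19.7) = 71.74
Combination 4 governs: w_u = 91.83 kN/m.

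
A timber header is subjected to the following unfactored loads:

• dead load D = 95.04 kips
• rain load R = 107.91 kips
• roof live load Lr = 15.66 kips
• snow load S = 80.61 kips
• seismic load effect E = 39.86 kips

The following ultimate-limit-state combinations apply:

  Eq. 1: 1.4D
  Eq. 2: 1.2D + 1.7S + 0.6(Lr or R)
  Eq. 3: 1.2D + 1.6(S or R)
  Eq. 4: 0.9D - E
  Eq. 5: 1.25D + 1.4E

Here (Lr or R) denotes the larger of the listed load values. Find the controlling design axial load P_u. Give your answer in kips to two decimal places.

(Lr or R) → R = 107.91 kips; (S or R) → R = 107.91 kips.
Eq. 1: 1.4(95.04) = 133.06
Eq. 2: 1.2(95.04) + 1.7(80.61) + 0.6(107.91) = 315.83
Eq. 3: 1.2(95.04) + 1.6(107.91) = 286.70
Eq. 4: 0.9(95.04) - 1.0(39.86) = 85.54 - 39.86 = 45.68
Eq. 5: 1.25(95.04) + 1.4(39.86) = 118.80 + 55.80 = 174.60
The controlling combination is 2, giving 315.83 kips.

315.83 kips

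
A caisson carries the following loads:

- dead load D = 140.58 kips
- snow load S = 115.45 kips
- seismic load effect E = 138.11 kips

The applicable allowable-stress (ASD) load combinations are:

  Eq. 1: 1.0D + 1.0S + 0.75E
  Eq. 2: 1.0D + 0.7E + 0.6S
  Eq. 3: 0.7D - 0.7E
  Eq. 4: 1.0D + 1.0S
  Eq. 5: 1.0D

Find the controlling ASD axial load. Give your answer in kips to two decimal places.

Eq. 1: 1.0(140.58) + 1.0(115.45) + 0.75(138.11) = 140.58 + 115.45 + 103.58 = 359.61
Eq. 2: 1.0(140.58) + 0.7(138.11) + 0.6(115.45) = 140.58 + 96.68 + 69.27 = 306.53
Eq. 3: 0.7(140.58) - 0.7(138.11) = 98.41 - 96.68 = 1.73
Eq. 4: 1.0(140.58) + 1.0(115.45) = 140.58 + 115.45 = 256.03
Eq. 5: 1.0(140.58) = 140.58
The controlling combination is 1, giving 359.61 kips.

359.61 kips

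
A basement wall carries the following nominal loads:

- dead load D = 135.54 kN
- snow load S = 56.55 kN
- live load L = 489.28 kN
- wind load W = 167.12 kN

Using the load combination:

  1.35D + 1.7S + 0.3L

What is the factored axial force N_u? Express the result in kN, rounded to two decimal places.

1.35(135.54) + 1.7(56.55) + 0.3(489.28) = 182.98 + 96.14 + 146.78 = 425.90
N_u = 425.90 kN.

425.90 kN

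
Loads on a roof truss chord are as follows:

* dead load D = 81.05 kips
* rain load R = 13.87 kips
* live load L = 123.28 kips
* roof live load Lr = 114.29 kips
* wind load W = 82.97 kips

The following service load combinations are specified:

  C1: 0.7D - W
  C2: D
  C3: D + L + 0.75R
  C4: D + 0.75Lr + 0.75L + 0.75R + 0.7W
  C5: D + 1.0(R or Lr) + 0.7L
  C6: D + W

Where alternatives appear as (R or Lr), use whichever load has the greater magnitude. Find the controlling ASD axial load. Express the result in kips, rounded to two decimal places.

(R or Lr) → Lr = 114.29 kips.
C1: 0.7(81.05) - 1.0(82.97) = -26.24
C2: 1.0(81.05) = 81.05
C3: 1.0(81.05) + 1.0(123.28) + 0.75(13.87) = 81.05 + 123.28 + 10.40 = 214.73
C4: 1.0(81.05) + 0.75(114.29) + 0.75(123.28) + 0.75(13.87) + 0.7(82.97) = 81.05 + 85.72 + 92.46 + 10.40 + 58.08 = 327.71
C5: 1.0(81.05) + 1.0(114.29) + 0.7(123.28) = 81.05 + 114.29 + 86.30 = 281.64
C6: 1.0(81.05) + 1.0(82.97) = 81.05 + 82.97 = 164.02
The controlling combination is 4, giving 327.71 kips.

327.71 kips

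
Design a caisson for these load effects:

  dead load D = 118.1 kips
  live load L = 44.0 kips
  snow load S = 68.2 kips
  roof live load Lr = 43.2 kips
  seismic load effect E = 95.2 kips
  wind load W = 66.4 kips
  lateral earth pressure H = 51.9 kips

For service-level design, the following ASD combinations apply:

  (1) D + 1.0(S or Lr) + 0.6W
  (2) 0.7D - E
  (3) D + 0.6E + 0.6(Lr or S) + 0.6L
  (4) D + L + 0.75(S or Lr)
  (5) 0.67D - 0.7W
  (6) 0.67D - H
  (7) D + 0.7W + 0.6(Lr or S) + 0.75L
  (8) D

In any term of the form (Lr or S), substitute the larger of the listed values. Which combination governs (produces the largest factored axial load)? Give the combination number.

Combination 3

(S or Lr) → S = 68.2 kips; (Lr or S) → S = 68.2 kips.
(1) 1.0(118.1) + 1.0(68.2) + 0.6(66.4) = 118.1 + 68.2 + 39.8 = 226.1
(2) 0.7(118.1) - 1.0(95.2) = 82.7 - 95.2 = -12.5
(3) 1.0(118.1) + 0.6(95.2) + 0.6(68.2) + 0.6(44.0) = 118.1 + 57.1 + 40.9 + 26.4 = 242.5
(4) 1.0(118.1) + 1.0(44.0) + 0.75(68.2) = 118.1 + 44.0 + 51.2 = 213.3
(5) 0.67(118.1) - 0.7(66.4) = 79.1 - 46.5 = 32.6
(6) 0.67(118.1) - 1.0(51.9) = 79.1 - 51.9 = 27.2
(7) 1.0(118.1) + 0.7(66.4) + 0.6(68.2) + 0.75(44.0) = 118.1 + 46.5 + 40.9 + 33.0 = 238.5
(8) 1.0(118.1) = 118.1
The largest value is 242.5 kips from combination 3.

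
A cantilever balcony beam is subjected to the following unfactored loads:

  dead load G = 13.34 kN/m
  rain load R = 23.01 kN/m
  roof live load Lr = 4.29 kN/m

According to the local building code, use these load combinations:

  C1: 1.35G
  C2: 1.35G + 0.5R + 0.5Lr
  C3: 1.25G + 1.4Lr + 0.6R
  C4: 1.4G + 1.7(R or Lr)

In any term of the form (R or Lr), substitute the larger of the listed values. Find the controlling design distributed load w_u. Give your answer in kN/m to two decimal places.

57.79 kN/m

(R or Lr) → R = 23.01 kN/m.
C1: 1.35(13.34) = 18.01
C2: 1.35(13.34) + 0.5(23.01) + 0.5(4.29) = 31.66
C3: 1.25(13.34) + 1.4(4.29) + 0.6(23.01) = 36.49
C4: 1.4(13.34) + 1.7(23.01) = 57.79
The controlling combination is 4, giving 57.79 kN/m.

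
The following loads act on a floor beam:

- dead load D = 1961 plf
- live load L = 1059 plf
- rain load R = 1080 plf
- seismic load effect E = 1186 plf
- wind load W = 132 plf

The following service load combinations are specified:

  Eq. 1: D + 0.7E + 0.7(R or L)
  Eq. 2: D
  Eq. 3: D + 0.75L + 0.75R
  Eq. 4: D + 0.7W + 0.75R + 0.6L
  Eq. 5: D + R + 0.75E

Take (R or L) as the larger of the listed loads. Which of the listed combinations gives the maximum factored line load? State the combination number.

(R or L) → R = 1080 plf.
Eq. 1: 1.0(1961) + 0.7(1186) + 0.7(1080) = 1961.0 + 830.2 + 756.0 = 3547.2
Eq. 2: 1.0(1961) = 1961.0
Eq. 3: 1.0(1961) + 0.75(1059) + 0.75(1080) = 1961.0 + 794.3 + 810.0 = 3565.3
Eq. 4: 1.0(1961) + 0.7(132) + 0.75(1080) + 0.6(1059) = 1961.0 + 92.4 + 810.0 + 635.4 = 3498.8
Eq. 5: 1.0(1961) + 1.0(1080) + 0.75(1186) = 1961.0 + 1080.0 + 889.5 = 3930.5
The largest value is 3930.5 plf from combination 5.

Combination 5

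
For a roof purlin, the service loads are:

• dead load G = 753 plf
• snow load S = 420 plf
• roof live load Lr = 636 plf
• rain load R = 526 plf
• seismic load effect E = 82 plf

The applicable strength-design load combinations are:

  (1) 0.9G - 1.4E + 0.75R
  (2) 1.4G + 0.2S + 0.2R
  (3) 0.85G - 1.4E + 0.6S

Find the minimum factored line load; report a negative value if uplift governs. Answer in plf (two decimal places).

(1) 0.9(753) - 1.4(82) + 0.75(526) = 677.70 - 114.80 + 394.50 = 957.40
(2) 1.4(753) + 0.2(420) + 0.2(526) = 1054.20 + 84.00 + 105.20 = 1243.40
(3) 0.85(753) - 1.4(82) + 0.6(420) = 640.05 - 114.80 + 252.00 = 777.25
Combination 3 gives the minimum: 777.25 plf.

777.25 plf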